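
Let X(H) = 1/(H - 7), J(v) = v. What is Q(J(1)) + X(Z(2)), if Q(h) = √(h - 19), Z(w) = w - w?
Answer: -⅐ + 3*I*√2 ≈ -0.14286 + 4.2426*I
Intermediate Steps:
Z(w) = 0
Q(h) = √(-19 + h)
X(H) = 1/(-7 + H)
Q(J(1)) + X(Z(2)) = √(-19 + 1) + 1/(-7 + 0) = √(-18) + 1/(-7) = 3*I*√2 - ⅐ = -⅐ + 3*I*√2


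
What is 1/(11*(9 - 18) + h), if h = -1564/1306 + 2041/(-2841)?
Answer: -1855173/187216562 ≈ -0.0099092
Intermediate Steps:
h = -3554435/1855173 (h = -1564*1/1306 + 2041*(-1/2841) = -782/653 - 2041/2841 = -3554435/1855173 ≈ -1.9160)
1/(11*(9 - 18) + h) = 1/(11*(9 - 18) - 3554435/1855173) = 1/(11*(-9) - 3554435/1855173) = 1/(-99 - 3554435/1855173) = 1/(-187216562/1855173) = -1855173/187216562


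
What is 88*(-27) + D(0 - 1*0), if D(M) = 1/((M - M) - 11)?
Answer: -26137/11 ≈ -2376.1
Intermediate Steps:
D(M) = -1/11 (D(M) = 1/(0 - 11) = 1/(-11) = -1/11)
88*(-27) + D(0 - 1*0) = 88*(-27) - 1/11 = -2376 - 1/11 = -26137/11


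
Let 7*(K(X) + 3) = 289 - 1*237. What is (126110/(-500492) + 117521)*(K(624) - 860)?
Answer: -176131082597779/1751722 ≈ -1.0055e+8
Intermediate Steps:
K(X) = 31/7 (K(X) = -3 + (289 - 1*237)/7 = -3 + (289 - 237)/7 = -3 + (⅐)*52 = -3 + 52/7 = 31/7)
(126110/(-500492) + 117521)*(K(624) - 860) = (126110/(-500492) + 117521)*(31/7 - 860) = (126110*(-1/500492) + 117521)*(-5989/7) = (-63055/250246 + 117521)*(-5989/7) = (29409097111/250246)*(-5989/7) = -176131082597779/1751722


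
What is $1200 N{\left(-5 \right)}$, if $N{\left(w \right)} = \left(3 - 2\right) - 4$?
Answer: $-3600$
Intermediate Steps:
$N{\left(w \right)} = -3$ ($N{\left(w \right)} = 1 - 4 = -3$)
$1200 N{\left(-5 \right)} = 1200 \left(-3\right) = -3600$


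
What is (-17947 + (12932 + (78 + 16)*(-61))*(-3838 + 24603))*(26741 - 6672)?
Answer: 2999282408087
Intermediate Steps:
(-17947 + (12932 + (78 + 16)*(-61))*(-3838 + 24603))*(26741 - 6672) = (-17947 + (12932 + 94*(-61))*20765)*20069 = (-17947 + (12932 - 5734)*20765)*20069 = (-17947 + 7198*20765)*20069 = (-17947 + 149466470)*20069 = 149448523*20069 = 2999282408087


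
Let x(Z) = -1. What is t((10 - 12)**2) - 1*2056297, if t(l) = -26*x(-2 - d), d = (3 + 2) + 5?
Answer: -2056271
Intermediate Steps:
d = 10 (d = 5 + 5 = 10)
t(l) = 26 (t(l) = -26*(-1) = 26)
t((10 - 12)**2) - 1*2056297 = 26 - 1*2056297 = 26 - 2056297 = -2056271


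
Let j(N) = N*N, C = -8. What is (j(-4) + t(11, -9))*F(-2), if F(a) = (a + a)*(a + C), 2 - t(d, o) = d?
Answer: 280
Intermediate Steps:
t(d, o) = 2 - d
F(a) = 2*a*(-8 + a) (F(a) = (a + a)*(a - 8) = (2*a)*(-8 + a) = 2*a*(-8 + a))
j(N) = N²
(j(-4) + t(11, -9))*F(-2) = ((-4)² + (2 - 1*11))*(2*(-2)*(-8 - 2)) = (16 + (2 - 11))*(2*(-2)*(-10)) = (16 - 9)*40 = 7*40 = 280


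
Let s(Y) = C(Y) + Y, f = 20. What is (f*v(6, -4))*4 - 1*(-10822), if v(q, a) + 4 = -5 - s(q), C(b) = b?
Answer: 9142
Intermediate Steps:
s(Y) = 2*Y (s(Y) = Y + Y = 2*Y)
v(q, a) = -9 - 2*q (v(q, a) = -4 + (-5 - 2*q) = -9 - 2*q)
(f*v(6, -4))*4 - 1*(-10822) = (20*(-9 - 2*6))*4 - 1*(-10822) = (20*(-9 - 12))*4 + 10822 = (20*(-21))*4 + 10822 = -420*4 + 10822 = -1680 + 10822 = 9142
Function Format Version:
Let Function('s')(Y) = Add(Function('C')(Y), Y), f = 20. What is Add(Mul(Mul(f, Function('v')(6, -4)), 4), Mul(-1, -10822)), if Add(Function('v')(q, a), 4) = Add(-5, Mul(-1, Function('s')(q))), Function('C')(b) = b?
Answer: 9142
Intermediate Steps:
Function('s')(Y) = Mul(2, Y) (Function('s')(Y) = Add(Y, Y) = Mul(2, Y))
Function('v')(q, a) = Add(-9, Mul(-2, q)) (Function('v')(q, a) = Add(-4, Add(-5, Mul(-1, Mul(2, q)))) = Add(-4, Add(-5, Mul(-2, q))) = Add(-9, Mul(-2, q)))
Add(Mul(Mul(f, Function('v')(6, -4)), 4), Mul(-1, -10822)) = Add(Mul(Mul(20, Add(-9, Mul(-2, 6))), 4), Mul(-1, -10822)) = Add(Mul(Mul(20, Add(-9, -12)), 4), 10822) = Add(Mul(Mul(20, -21), 4), 10822) = Add(Mul(-420, 4), 10822) = Add(-1680, 10822) = 9142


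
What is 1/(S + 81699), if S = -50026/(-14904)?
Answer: 7452/608845961 ≈ 1.2240e-5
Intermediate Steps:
S = 25013/7452 (S = -50026*(-1/14904) = 25013/7452 ≈ 3.3565)
1/(S + 81699) = 1/(25013/7452 + 81699) = 1/(608845961/7452) = 7452/608845961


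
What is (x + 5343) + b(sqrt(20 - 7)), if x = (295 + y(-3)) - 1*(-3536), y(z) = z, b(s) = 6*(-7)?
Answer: 9129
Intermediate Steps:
b(s) = -42
x = 3828 (x = (295 - 3) - 1*(-3536) = 292 + 3536 = 3828)
(x + 5343) + b(sqrt(20 - 7)) = (3828 + 5343) - 42 = 9171 - 42 = 9129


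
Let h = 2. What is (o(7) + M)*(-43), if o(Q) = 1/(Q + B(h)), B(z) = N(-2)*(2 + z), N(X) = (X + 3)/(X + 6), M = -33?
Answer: 11309/8 ≈ 1413.6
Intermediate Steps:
N(X) = (3 + X)/(6 + X)
B(z) = 1/2 + z/4 (B(z) = ((3 - 2)/(6 - 2))*(2 + z) = (1/4)*(2 + z) = ((1/4)*1)*(2 + z) = (2 + z)/4 = 1/2 + z/4)
o(Q) = 1/(1 + Q) (o(Q) = 1/(Q + (1/2 + (1/4)*2)) = 1/(Q + (1/2 + 1/2)) = 1/(Q + 1) = 1/(1 + Q))
(o(7) + M)*(-43) = (1/(1 + 7) - 33)*(-43) = (1/8 - 33)*(-43) = -263/8*(-43) = 11309/8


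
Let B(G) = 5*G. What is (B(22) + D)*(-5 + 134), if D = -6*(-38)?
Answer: 43602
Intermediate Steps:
D = 228
(B(22) + D)*(-5 + 134) = (5*22 + 228)*(-5 + 134) = (110 + 228)*129 = 338*129 = 43602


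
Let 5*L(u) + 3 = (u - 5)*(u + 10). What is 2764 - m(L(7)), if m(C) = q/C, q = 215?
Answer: 84609/31 ≈ 2729.3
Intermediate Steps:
L(u) = -3/5 + (-5 + u)*(10 + u)/5 (L(u) = -3/5 + ((u - 5)*(u + 10))/5 = -3/5 + ((-5 + u)*(10 + u))/5 = -3/5 + (-5 + u)*(10 + u)/5)
m(C) = 215/C
2764 - m(L(7)) = 2764 - 215/(-53/5 + 7 + (1/5)*7**2) = 2764 - 215/(-53/5 + 7 + (1/5)*49) = 2764 - 215/(-53/5 + 7 + 49/5) = 2764 - 215/31/5 = 2764 - 215*5/31 = 2764 - 1*1075/31 = 2764 - 1075/31 = 84609/31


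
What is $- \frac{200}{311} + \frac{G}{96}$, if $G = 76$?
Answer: $\frac{1109}{7464} \approx 0.14858$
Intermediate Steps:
$- \frac{200}{311} + \frac{G}{96} = - \frac{200}{311} + \frac{76}{96} = \left(-200\right) \frac{1}{311} + 76 \cdot \frac{1}{96} = - \frac{200}{311} + \frac{19}{24} = \frac{1109}{7464}$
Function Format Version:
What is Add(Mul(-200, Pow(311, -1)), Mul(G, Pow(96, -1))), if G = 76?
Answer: Rational(1109, 7464) ≈ 0.14858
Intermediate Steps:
Add(Mul(-200, Pow(311, -1)), Mul(G, Pow(96, -1))) = Add(Mul(-200, Pow(311, -1)), Mul(76, Pow(96, -1))) = Add(Mul(-200, Rational(1, 311)), Mul(76, Rational(1, 96))) = Add(Rational(-200, 311), Rational(19, 24)) = Rational(1109, 7464)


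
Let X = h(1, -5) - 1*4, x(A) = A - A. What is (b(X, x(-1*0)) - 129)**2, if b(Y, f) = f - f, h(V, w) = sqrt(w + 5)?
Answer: 16641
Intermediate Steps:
h(V, w) = sqrt(5 + w)
x(A) = 0
X = -4 (X = sqrt(5 - 5) - 1*4 = sqrt(0) - 4 = 0 - 4 = -4)
b(Y, f) = 0
(b(X, x(-1*0)) - 129)**2 = (0 - 129)**2 = (-129)**2 = 16641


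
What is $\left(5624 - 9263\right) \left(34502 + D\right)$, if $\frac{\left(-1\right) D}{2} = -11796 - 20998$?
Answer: $-364227510$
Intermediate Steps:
$D = 65588$ ($D = - 2 \left(-11796 - 20998\right) = \left(-2\right) \left(-32794\right) = 65588$)
$\left(5624 - 9263\right) \left(34502 + D\right) = \left(5624 - 9263\right) \left(34502 + 65588\right) = \left(-3639\right) 100090 = -364227510$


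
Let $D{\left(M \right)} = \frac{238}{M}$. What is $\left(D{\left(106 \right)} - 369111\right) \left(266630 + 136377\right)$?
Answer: $- \frac{7883930831348}{53} \approx -1.4875 \cdot 10^{11}$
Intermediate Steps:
$\left(D{\left(106 \right)} - 369111\right) \left(266630 + 136377\right) = \left(\frac{238}{106} - 369111\right) \left(266630 + 136377\right) = \left(238 \cdot \frac{1}{106} - 369111\right) 403007 = \left(\frac{119}{53} - 369111\right) 403007 = \left(- \frac{19562764}{53}\right) 403007 = - \frac{7883930831348}{53}$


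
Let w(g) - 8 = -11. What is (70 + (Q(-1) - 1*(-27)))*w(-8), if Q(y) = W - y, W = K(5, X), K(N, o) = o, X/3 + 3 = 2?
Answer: -285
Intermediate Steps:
X = -3 (X = -9 + 3*2 = -9 + 6 = -3)
W = -3
Q(y) = -3 - y
w(g) = -3 (w(g) = 8 - 11 = -3)
(70 + (Q(-1) - 1*(-27)))*w(-8) = (70 + ((-3 - 1*(-1)) - 1*(-27)))*(-3) = (70 + ((-3 + 1) + 27))*(-3) = (70 + (-2 + 27))*(-3) = (70 + 25)*(-3) = 95*(-3) = -285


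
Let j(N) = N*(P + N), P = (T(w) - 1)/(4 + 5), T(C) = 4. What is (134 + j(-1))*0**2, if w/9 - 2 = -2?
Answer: 0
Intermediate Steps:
w = 0 (w = 18 + 9*(-2) = 18 - 18 = 0)
P = 1/3 (P = (4 - 1)/(4 + 5) = 3/9 = 3*(1/9) = 1/3 ≈ 0.33333)
j(N) = N*(1/3 + N)
(134 + j(-1))*0**2 = (134 - (1/3 - 1))*0**2 = (134 - 1*(-2/3))*0 = (134 + 2/3)*0 = (404/3)*0 = 0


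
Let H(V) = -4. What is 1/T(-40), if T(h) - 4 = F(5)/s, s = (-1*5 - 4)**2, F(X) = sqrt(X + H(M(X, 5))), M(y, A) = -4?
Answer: 81/325 ≈ 0.24923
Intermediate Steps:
F(X) = sqrt(-4 + X) (F(X) = sqrt(X - 4) = sqrt(-4 + X))
s = 81 (s = (-5 - 4)**2 = (-9)**2 = 81)
T(h) = 325/81 (T(h) = 4 + sqrt(-4 + 5)/81 = 4 + sqrt(1)*(1/81) = 4 + 1*(1/81) = 4 + 1/81 = 325/81)
1/T(-40) = 1/(325/81) = 81/325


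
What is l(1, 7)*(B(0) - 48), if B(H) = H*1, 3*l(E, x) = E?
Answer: -16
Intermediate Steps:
l(E, x) = E/3
B(H) = H
l(1, 7)*(B(0) - 48) = ((⅓)*1)*(0 - 48) = (⅓)*(-48) = -16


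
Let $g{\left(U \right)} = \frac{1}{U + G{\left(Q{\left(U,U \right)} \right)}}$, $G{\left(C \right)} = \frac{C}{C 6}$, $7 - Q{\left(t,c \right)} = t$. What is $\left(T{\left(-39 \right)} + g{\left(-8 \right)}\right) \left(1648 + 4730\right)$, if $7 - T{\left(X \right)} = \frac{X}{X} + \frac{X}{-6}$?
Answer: $- \frac{188151}{47} \approx -4003.2$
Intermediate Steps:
$Q{\left(t,c \right)} = 7 - t$
$G{\left(C \right)} = \frac{1}{6}$ ($G{\left(C \right)} = \frac{C}{6 C} = C \frac{1}{6 C} = \frac{1}{6}$)
$T{\left(X \right)} = 6 + \frac{X}{6}$ ($T{\left(X \right)} = 7 - \left(\frac{X}{X} + \frac{X}{-6}\right) = 7 - \left(1 + X \left(- \frac{1}{6}\right)\right) = 7 - \left(1 - \frac{X}{6}\right) = 7 + \left(-1 + \frac{X}{6}\right) = 6 + \frac{X}{6}$)
$g{\left(U \right)} = \frac{1}{\frac{1}{6} + U}$ ($g{\left(U \right)} = \frac{1}{U + \frac{1}{6}} = \frac{1}{\frac{1}{6} + U}$)
$\left(T{\left(-39 \right)} + g{\left(-8 \right)}\right) \left(1648 + 4730\right) = \left(\left(6 + \frac{1}{6} \left(-39\right)\right) + \frac{6}{1 + 6 \left(-8\right)}\right) \left(1648 + 4730\right) = \left(\left(6 - \frac{13}{2}\right) + \frac{6}{1 - 48}\right) 6378 = \left(- \frac{1}{2} + \frac{6}{-47}\right) 6378 = \left(- \frac{1}{2} + 6 \left(- \frac{1}{47}\right)\right) 6378 = \left(- \frac{1}{2} - \frac{6}{47}\right) 6378 = \left(- \frac{59}{94}\right) 6378 = - \frac{188151}{47}$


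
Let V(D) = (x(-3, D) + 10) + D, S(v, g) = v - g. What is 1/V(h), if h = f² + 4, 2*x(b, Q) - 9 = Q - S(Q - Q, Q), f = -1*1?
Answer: 2/49 ≈ 0.040816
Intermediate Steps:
f = -1
x(b, Q) = 9/2 + Q (x(b, Q) = 9/2 + (Q - ((Q - Q) - Q))/2 = 9/2 + (Q - (0 - Q))/2 = 9/2 + (Q - (-1)*Q)/2 = 9/2 + (Q + Q)/2 = 9/2 + (2*Q)/2 = 9/2 + Q)
h = 5 (h = (-1)² + 4 = 1 + 4 = 5)
V(D) = 29/2 + 2*D (V(D) = ((9/2 + D) + 10) + D = (29/2 + D) + D = 29/2 + 2*D)
1/V(h) = 1/(29/2 + 2*5) = 1/(29/2 + 10) = 1/(49/2) = 2/49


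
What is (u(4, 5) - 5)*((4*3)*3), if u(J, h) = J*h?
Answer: 540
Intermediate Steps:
(u(4, 5) - 5)*((4*3)*3) = (4*5 - 5)*((4*3)*3) = (20 - 5)*(12*3) = 15*36 = 540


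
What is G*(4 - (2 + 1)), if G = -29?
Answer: -29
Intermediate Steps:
G*(4 - (2 + 1)) = -29*(4 - (2 + 1)) = -29*(4 - 1*3) = -29*(4 - 3) = -29*1 = -29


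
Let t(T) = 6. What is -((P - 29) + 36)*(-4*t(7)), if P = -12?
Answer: -120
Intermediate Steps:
-((P - 29) + 36)*(-4*t(7)) = -((-12 - 29) + 36)*(-4*6) = -(-41 + 36)*(-24) = -(-5)*(-24) = -1*120 = -120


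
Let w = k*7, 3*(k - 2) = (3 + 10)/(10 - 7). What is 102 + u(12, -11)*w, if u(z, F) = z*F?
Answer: -9242/3 ≈ -3080.7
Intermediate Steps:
k = 31/9 (k = 2 + ((3 + 10)/(10 - 7))/3 = 2 + (13/3)/3 = 2 + (13*(⅓))/3 = 2 + (⅓)*(13/3) = 2 + 13/9 = 31/9 ≈ 3.4444)
u(z, F) = F*z
w = 217/9 (w = (31/9)*7 = 217/9 ≈ 24.111)
102 + u(12, -11)*w = 102 - 11*12*(217/9) = 102 - 132*217/9 = 102 - 9548/3 = -9242/3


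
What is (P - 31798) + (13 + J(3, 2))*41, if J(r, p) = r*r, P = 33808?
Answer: 2912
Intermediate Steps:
J(r, p) = r²
(P - 31798) + (13 + J(3, 2))*41 = (33808 - 31798) + (13 + 3²)*41 = 2010 + (13 + 9)*41 = 2010 + 22*41 = 2010 + 902 = 2912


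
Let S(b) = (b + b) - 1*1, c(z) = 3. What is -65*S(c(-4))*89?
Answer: -28925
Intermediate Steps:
S(b) = -1 + 2*b (S(b) = 2*b - 1 = -1 + 2*b)
-65*S(c(-4))*89 = -65*(-1 + 2*3)*89 = -65*(-1 + 6)*89 = -65*5*89 = -325*89 = -28925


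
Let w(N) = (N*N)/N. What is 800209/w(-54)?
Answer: -800209/54 ≈ -14819.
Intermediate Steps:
w(N) = N (w(N) = N²/N = N)
800209/w(-54) = 800209/(-54) = 800209*(-1/54) = -800209/54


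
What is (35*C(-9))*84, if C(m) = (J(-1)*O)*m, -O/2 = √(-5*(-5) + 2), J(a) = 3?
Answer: 476280*√3 ≈ 8.2494e+5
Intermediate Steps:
O = -6*√3 (O = -2*√(-5*(-5) + 2) = -2*√(25 + 2) = -6*√3 ≈ -10.392)
C(m) = -18*m*√3 (C(m) = (3*(-6*√3))*m = (-18*√3)*m = -18*m*√3)
(35*C(-9))*84 = (35*(-18*(-9)*√3))*84 = (35*(162*√3))*84 = (5670*√3)*84 = 476280*√3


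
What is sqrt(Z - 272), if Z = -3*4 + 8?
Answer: 2*I*sqrt(69) ≈ 16.613*I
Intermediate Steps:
Z = -4 (Z = -12 + 8 = -4)
sqrt(Z - 272) = sqrt(-4 - 272) = sqrt(-276) = 2*I*sqrt(69)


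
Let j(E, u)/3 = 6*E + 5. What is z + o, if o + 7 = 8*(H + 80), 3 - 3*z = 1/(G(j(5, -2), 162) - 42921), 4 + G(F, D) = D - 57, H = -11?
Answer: 70139161/128460 ≈ 546.00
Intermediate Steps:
j(E, u) = 15 + 18*E (j(E, u) = 3*(6*E + 5) = 3*(5 + 6*E) = 15 + 18*E)
G(F, D) = -61 + D (G(F, D) = -4 + (D - 57) = -4 + (-57 + D) = -61 + D)
z = 128461/128460 (z = 1 - 1/(3*((-61 + 162) - 42921)) = 1 - 1/(3*(101 - 42921)) = 1 - ⅓/(-42820) = 1 - ⅓*(-1/42820) = 1 + 1/128460 = 128461/128460 ≈ 1.0000)
o = 545 (o = -7 + 8*(-11 + 80) = -7 + 8*69 = -7 + 552 = 545)
z + o = 128461/128460 + 545 = 70139161/128460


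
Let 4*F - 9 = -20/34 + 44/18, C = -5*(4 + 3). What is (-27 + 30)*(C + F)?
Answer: -19759/204 ≈ -96.858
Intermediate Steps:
C = -35 (C = -5*7 = -35)
F = 1661/612 (F = 9/4 + (-20/34 + 44/18)/4 = 9/4 + (-20*1/34 + 44*(1/18))/4 = 9/4 + (-10/17 + 22/9)/4 = 9/4 + (¼)*(284/153) = 9/4 + 71/153 = 1661/612 ≈ 2.7141)
(-27 + 30)*(C + F) = (-27 + 30)*(-35 + 1661/612) = 3*(-19759/612) = -19759/204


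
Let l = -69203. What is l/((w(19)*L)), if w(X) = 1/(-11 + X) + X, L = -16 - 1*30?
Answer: 276812/3519 ≈ 78.662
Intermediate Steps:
L = -46 (L = -16 - 30 = -46)
w(X) = X + 1/(-11 + X)
l/((w(19)*L)) = -69203*(-(-11 + 19)/(46*(1 + 19**2 - 11*19))) = -69203*(-4/(23*(1 + 361 - 209))) = -69203/(((1/8)*153)*(-46)) = -69203/((153/8)*(-46)) = -69203/(-3519/4) = -69203*(-4/3519) = 276812/3519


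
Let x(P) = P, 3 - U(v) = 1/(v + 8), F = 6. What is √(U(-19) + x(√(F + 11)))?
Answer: √(374 + 121*√17)/11 ≈ 2.6859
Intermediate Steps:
U(v) = 3 - 1/(8 + v) (U(v) = 3 - 1/(v + 8) = 3 - 1/(8 + v))
√(U(-19) + x(√(F + 11))) = √((23 + 3*(-19))/(8 - 19) + √(6 + 11)) = √((23 - 57)/(-11) + √17) = √(-1/11*(-34) + √17) = √(34/11 + √17)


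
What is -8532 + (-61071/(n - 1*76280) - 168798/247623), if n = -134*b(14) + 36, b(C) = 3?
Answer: -53976436332977/6326437486 ≈ -8531.9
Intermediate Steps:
n = -366 (n = -134*3 + 36 = -402 + 36 = -366)
-8532 + (-61071/(n - 1*76280) - 168798/247623) = -8532 + (-61071/(-366 - 1*76280) - 168798/247623) = -8532 + (-61071/(-366 - 76280) - 168798*1/247623) = -8532 + (-61071/(-76646) - 56266/82541) = -8532 + (-61071*(-1/76646) - 56266/82541) = -8532 + (61071/76646 - 56266/82541) = -8532 + 728297575/6326437486 = -53976436332977/6326437486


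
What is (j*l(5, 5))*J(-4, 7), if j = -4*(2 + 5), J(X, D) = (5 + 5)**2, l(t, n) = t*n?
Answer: -70000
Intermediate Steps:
l(t, n) = n*t
J(X, D) = 100 (J(X, D) = 10**2 = 100)
j = -28 (j = -4*7 = -28)
(j*l(5, 5))*J(-4, 7) = -140*5*100 = -28*25*100 = -700*100 = -70000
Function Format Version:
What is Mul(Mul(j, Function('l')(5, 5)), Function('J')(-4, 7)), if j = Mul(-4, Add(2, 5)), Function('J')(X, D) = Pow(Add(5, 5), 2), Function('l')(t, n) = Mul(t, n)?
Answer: -70000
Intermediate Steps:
Function('l')(t, n) = Mul(n, t)
Function('J')(X, D) = 100 (Function('J')(X, D) = Pow(10, 2) = 100)
j = -28 (j = Mul(-4, 7) = -28)
Mul(Mul(j, Function('l')(5, 5)), Function('J')(-4, 7)) = Mul(Mul(-28, Mul(5, 5)), 100) = Mul(Mul(-28, 25), 100) = Mul(-700, 100) = -70000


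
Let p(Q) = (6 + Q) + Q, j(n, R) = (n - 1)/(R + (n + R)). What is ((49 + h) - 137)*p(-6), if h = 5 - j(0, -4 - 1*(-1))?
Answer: 499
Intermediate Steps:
j(n, R) = (-1 + n)/(n + 2*R) (j(n, R) = (-1 + n)/(R + (R + n)) = (-1 + n)/(n + 2*R))
h = 29/6 (h = 5 - (-1 + 0)/(0 + 2*(-4 - 1*(-1))) = 5 - (-1)/(0 + 2*(-4 + 1)) = 5 - (-1)/(0 + 2*(-3)) = 5 - (-1)/(0 - 6) = 5 - (-1)/(-6) = 5 - (-1)*(-1)/6 = 5 - 1*1/6 = 5 - 1/6 = 29/6 ≈ 4.8333)
p(Q) = 6 + 2*Q
((49 + h) - 137)*p(-6) = ((49 + 29/6) - 137)*(6 + 2*(-6)) = (323/6 - 137)*(6 - 12) = -499/6*(-6) = 499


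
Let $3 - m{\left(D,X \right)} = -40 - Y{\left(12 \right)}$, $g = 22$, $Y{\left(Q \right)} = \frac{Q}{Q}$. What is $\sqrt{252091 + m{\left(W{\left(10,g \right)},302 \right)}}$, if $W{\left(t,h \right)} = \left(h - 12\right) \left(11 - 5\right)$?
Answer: $3 \sqrt{28015} \approx 502.13$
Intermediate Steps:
$Y{\left(Q \right)} = 1$
$W{\left(t,h \right)} = -72 + 6 h$ ($W{\left(t,h \right)} = \left(-12 + h\right) 6 = -72 + 6 h$)
$m{\left(D,X \right)} = 44$ ($m{\left(D,X \right)} = 3 - \left(-40 - 1\right) = 3 - -41 = 3 + 41 = 44$)
$\sqrt{252091 + m{\left(W{\left(10,g \right)},302 \right)}} = \sqrt{252091 + 44} = \sqrt{252135} = 3 \sqrt{28015}$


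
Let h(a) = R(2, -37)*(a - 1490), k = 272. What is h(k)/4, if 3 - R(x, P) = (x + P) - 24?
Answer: -18879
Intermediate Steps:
R(x, P) = 27 - P - x (R(x, P) = 3 - ((x + P) - 24) = 3 - ((P + x) - 24) = 3 - (-24 + P + x) = 3 + (24 - P - x) = 27 - P - x)
h(a) = -92380 + 62*a (h(a) = (27 - 1*(-37) - 1*2)*(a - 1490) = (27 + 37 - 2)*(-1490 + a) = 62*(-1490 + a) = -92380 + 62*a)
h(k)/4 = (-92380 + 62*272)/4 = (-92380 + 16864)*(1/4) = -75516*1/4 = -18879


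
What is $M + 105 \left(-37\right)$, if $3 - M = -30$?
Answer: $-3852$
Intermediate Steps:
$M = 33$ ($M = 3 - -30 = 3 + 30 = 33$)
$M + 105 \left(-37\right) = 33 + 105 \left(-37\right) = 33 - 3885 = -3852$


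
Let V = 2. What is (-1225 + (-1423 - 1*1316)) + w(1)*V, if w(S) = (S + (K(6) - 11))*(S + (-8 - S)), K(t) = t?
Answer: -3900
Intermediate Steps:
w(S) = 40 - 8*S (w(S) = (S + (6 - 11))*(S + (-8 - S)) = (S - 5)*(-8) = (-5 + S)*(-8) = 40 - 8*S)
(-1225 + (-1423 - 1*1316)) + w(1)*V = (-1225 + (-1423 - 1*1316)) + (40 - 8*1)*2 = (-1225 + (-1423 - 1316)) + (40 - 8)*2 = (-1225 - 2739) + 32*2 = -3964 + 64 = -3900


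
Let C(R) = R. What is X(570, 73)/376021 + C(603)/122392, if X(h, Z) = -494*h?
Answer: -34236398697/46021962232 ≈ -0.74391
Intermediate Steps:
X(570, 73)/376021 + C(603)/122392 = -494*570/376021 + 603/122392 = -281580*1/376021 + 603*(1/122392) = -281580/376021 + 603/122392 = -34236398697/46021962232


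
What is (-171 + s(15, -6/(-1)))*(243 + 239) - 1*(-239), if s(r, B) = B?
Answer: -79291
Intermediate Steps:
(-171 + s(15, -6/(-1)))*(243 + 239) - 1*(-239) = (-171 - 6/(-1))*(243 + 239) - 1*(-239) = (-171 - 6*(-1))*482 + 239 = (-171 + 6)*482 + 239 = -165*482 + 239 = -79530 + 239 = -79291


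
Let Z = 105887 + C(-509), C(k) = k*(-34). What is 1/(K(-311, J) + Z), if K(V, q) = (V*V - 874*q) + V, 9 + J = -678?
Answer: 1/820041 ≈ 1.2195e-6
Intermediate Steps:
C(k) = -34*k
J = -687 (J = -9 - 678 = -687)
Z = 123193 (Z = 105887 - 34*(-509) = 105887 + 17306 = 123193)
K(V, q) = V + V² - 874*q (K(V, q) = (V² - 874*q) + V = V + V² - 874*q)
1/(K(-311, J) + Z) = 1/((-311 + (-311)² - 874*(-687)) + 123193) = 1/((-311 + 96721 + 600438) + 123193) = 1/(696848 + 123193) = 1/820041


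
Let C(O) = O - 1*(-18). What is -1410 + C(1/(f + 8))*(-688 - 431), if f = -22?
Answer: -300609/14 ≈ -21472.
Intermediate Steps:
C(O) = 18 + O (C(O) = O + 18 = 18 + O)
-1410 + C(1/(f + 8))*(-688 - 431) = -1410 + (18 + 1/(-22 + 8))*(-688 - 431) = -1410 + (18 + 1/(-14))*(-1119) = -1410 + (18 - 1/14)*(-1119) = -1410 + (251/14)*(-1119) = -1410 - 280869/14 = -300609/14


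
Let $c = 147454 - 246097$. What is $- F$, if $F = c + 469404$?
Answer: $-370761$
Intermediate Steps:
$c = -98643$ ($c = 147454 - 246097 = -98643$)
$F = 370761$ ($F = -98643 + 469404 = 370761$)
$- F = \left(-1\right) 370761 = -370761$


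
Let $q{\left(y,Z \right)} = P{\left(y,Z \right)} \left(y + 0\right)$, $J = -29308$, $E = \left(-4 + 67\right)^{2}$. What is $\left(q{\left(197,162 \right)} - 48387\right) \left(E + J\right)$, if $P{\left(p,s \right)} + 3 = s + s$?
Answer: $-376284150$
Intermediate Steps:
$E = 3969$ ($E = 63^{2} = 3969$)
$P{\left(p,s \right)} = -3 + 2 s$ ($P{\left(p,s \right)} = -3 + \left(s + s\right) = -3 + 2 s$)
$q{\left(y,Z \right)} = y \left(-3 + 2 Z\right)$ ($q{\left(y,Z \right)} = \left(-3 + 2 Z\right) \left(y + 0\right) = \left(-3 + 2 Z\right) y = y \left(-3 + 2 Z\right)$)
$\left(q{\left(197,162 \right)} - 48387\right) \left(E + J\right) = \left(197 \left(-3 + 2 \cdot 162\right) - 48387\right) \left(3969 - 29308\right) = \left(197 \left(-3 + 324\right) - 48387\right) \left(-25339\right) = \left(197 \cdot 321 - 48387\right) \left(-25339\right) = \left(63237 - 48387\right) \left(-25339\right) = 14850 \left(-25339\right) = -376284150$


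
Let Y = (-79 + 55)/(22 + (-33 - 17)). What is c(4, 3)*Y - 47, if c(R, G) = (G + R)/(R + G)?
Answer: -323/7 ≈ -46.143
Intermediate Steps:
Y = 6/7 (Y = -24/(22 - 50) = -24/(-28) = -24*(-1/28) = 6/7 ≈ 0.85714)
c(R, G) = 1 (c(R, G) = (G + R)/(G + R) = 1)
c(4, 3)*Y - 47 = 1*(6/7) - 47 = 6/7 - 47 = -323/7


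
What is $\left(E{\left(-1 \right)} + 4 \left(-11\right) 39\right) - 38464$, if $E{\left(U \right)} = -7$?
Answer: $-40187$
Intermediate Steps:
$\left(E{\left(-1 \right)} + 4 \left(-11\right) 39\right) - 38464 = \left(-7 + 4 \left(-11\right) 39\right) - 38464 = \left(-7 - 1716\right) - 38464 = -1723 - 38464 = -40187$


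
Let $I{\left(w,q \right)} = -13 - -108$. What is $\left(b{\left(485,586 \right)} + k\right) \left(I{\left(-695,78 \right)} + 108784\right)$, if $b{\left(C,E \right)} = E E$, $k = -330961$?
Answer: $1353910365$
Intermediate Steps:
$b{\left(C,E \right)} = E^{2}$
$I{\left(w,q \right)} = 95$ ($I{\left(w,q \right)} = -13 + 108 = 95$)
$\left(b{\left(485,586 \right)} + k\right) \left(I{\left(-695,78 \right)} + 108784\right) = \left(586^{2} - 330961\right) \left(95 + 108784\right) = \left(343396 - 330961\right) 108879 = 12435 \cdot 108879 = 1353910365$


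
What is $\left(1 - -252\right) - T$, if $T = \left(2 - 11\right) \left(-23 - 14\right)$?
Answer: $-80$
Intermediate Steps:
$T = 333$ ($T = \left(2 - 11\right) \left(-37\right) = \left(-9\right) \left(-37\right) = 333$)
$\left(1 - -252\right) - T = \left(1 - -252\right) - 333 = \left(1 + 252\right) - 333 = 253 - 333 = -80$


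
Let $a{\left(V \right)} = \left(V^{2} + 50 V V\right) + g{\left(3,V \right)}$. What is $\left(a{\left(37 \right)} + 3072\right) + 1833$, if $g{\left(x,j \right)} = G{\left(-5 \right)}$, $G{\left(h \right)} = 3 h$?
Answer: $74709$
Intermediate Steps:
$g{\left(x,j \right)} = -15$ ($g{\left(x,j \right)} = 3 \left(-5\right) = -15$)
$a{\left(V \right)} = -15 + 51 V^{2}$ ($a{\left(V \right)} = \left(V^{2} + 50 V V\right) - 15 = \left(V^{2} + 50 V^{2}\right) - 15 = 51 V^{2} - 15 = -15 + 51 V^{2}$)
$\left(a{\left(37 \right)} + 3072\right) + 1833 = \left(\left(-15 + 51 \cdot 37^{2}\right) + 3072\right) + 1833 = \left(\left(-15 + 51 \cdot 1369\right) + 3072\right) + 1833 = \left(\left(-15 + 69819\right) + 3072\right) + 1833 = \left(69804 + 3072\right) + 1833 = 72876 + 1833 = 74709$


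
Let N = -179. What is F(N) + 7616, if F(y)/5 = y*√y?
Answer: 7616 - 895*I*√179 ≈ 7616.0 - 11974.0*I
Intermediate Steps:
F(y) = 5*y^(3/2) (F(y) = 5*(y*√y) = 5*y^(3/2))
F(N) + 7616 = 5*(-179)^(3/2) + 7616 = 5*(-179*I*√179) + 7616 = -895*I*√179 + 7616 = 7616 - 895*I*√179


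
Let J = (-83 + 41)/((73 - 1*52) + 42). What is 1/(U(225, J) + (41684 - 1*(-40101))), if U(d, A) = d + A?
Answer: 3/246028 ≈ 1.2194e-5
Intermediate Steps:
J = -⅔ (J = -42/((73 - 52) + 42) = -42/(21 + 42) = -42/63 = -42*1/63 = -⅔ ≈ -0.66667)
U(d, A) = A + d
1/(U(225, J) + (41684 - 1*(-40101))) = 1/((-⅔ + 225) + (41684 - 1*(-40101))) = 1/(673/3 + (41684 + 40101)) = 1/(673/3 + 81785) = 1/(246028/3) = 3/246028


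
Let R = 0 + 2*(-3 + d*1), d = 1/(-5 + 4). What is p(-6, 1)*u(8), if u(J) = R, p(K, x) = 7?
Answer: -56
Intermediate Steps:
d = -1 (d = 1/(-1) = -1)
R = -8 (R = 0 + 2*(-3 - 1*1) = 0 + 2*(-3 - 1) = 0 + 2*(-4) = 0 - 8 = -8)
u(J) = -8
p(-6, 1)*u(8) = 7*(-8) = -56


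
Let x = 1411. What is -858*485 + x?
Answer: -414719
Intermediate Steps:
-858*485 + x = -858*485 + 1411 = -416130 + 1411 = -414719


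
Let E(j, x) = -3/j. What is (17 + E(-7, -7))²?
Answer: 14884/49 ≈ 303.75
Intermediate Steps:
(17 + E(-7, -7))² = (17 - 3/(-7))² = (17 - 3*(-⅐))² = (17 + 3/7)² = (122/7)² = 14884/49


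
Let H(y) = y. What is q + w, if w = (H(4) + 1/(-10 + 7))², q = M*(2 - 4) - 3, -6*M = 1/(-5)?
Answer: 467/45 ≈ 10.378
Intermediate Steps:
M = 1/30 (M = -⅙/(-5) = -⅙*(-⅕) = 1/30 ≈ 0.033333)
q = -46/15 (q = (2 - 4)/30 - 3 = (1/30)*(-2) - 3 = -1/15 - 3 = -46/15 ≈ -3.0667)
w = 121/9 (w = (4 + 1/(-10 + 7))² = (4 + 1/(-3))² = (4 - ⅓)² = (11/3)² = 121/9 ≈ 13.444)
q + w = -46/15 + 121/9 = 467/45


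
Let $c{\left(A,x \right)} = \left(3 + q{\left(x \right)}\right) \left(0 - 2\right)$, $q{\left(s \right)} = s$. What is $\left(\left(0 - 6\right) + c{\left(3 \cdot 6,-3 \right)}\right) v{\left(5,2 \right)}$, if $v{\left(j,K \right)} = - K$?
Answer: $12$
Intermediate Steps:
$c{\left(A,x \right)} = -6 - 2 x$ ($c{\left(A,x \right)} = \left(3 + x\right) \left(0 - 2\right) = \left(3 + x\right) \left(-2\right) = -6 - 2 x$)
$\left(\left(0 - 6\right) + c{\left(3 \cdot 6,-3 \right)}\right) v{\left(5,2 \right)} = \left(\left(0 - 6\right) - 0\right) \left(\left(-1\right) 2\right) = \left(-6 + \left(-6 + 6\right)\right) \left(-2\right) = \left(-6 + 0\right) \left(-2\right) = \left(-6\right) \left(-2\right) = 12$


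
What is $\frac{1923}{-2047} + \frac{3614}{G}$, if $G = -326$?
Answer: $- \frac{4012378}{333661} \approx -12.025$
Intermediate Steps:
$\frac{1923}{-2047} + \frac{3614}{G} = \frac{1923}{-2047} + \frac{3614}{-326} = 1923 \left(- \frac{1}{2047}\right) + 3614 \left(- \frac{1}{326}\right) = - \frac{1923}{2047} - \frac{1807}{163} = - \frac{4012378}{333661}$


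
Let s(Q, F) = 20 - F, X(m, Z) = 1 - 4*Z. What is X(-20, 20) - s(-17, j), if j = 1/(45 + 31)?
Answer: -7523/76 ≈ -98.987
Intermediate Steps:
j = 1/76 ≈ 0.013158
X(-20, 20) - s(-17, j) = (1 - 4*20) - (20 - 1*1/76) = (1 - 80) - (20 - 1/76) = -79 - 1*1519/76 = -79 - 1519/76 = -7523/76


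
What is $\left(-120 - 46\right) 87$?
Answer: $-14442$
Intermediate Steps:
$\left(-120 - 46\right) 87 = \left(-166\right) 87 = -14442$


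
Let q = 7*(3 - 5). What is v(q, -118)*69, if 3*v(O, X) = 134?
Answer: 3082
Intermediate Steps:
q = -14 (q = 7*(-2) = -14)
v(O, X) = 134/3 (v(O, X) = (⅓)*134 = 134/3)
v(q, -118)*69 = (134/3)*69 = 3082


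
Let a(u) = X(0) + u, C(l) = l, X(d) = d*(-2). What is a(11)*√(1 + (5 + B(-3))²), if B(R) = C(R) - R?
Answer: 11*√26 ≈ 56.089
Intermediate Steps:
X(d) = -2*d
B(R) = 0 (B(R) = R - R = 0)
a(u) = u (a(u) = -2*0 + u = 0 + u = u)
a(11)*√(1 + (5 + B(-3))²) = 11*√(1 + (5 + 0)²) = 11*√(1 + 5²) = 11*√(1 + 25) = 11*√26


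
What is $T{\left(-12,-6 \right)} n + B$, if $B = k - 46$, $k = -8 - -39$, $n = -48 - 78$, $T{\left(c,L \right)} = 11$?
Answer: $-1401$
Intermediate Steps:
$n = -126$ ($n = -48 - 78 = -126$)
$k = 31$ ($k = -8 + 39 = 31$)
$B = -15$ ($B = 31 - 46 = -15$)
$T{\left(-12,-6 \right)} n + B = 11 \left(-126\right) - 15 = -1386 - 15 = -1401$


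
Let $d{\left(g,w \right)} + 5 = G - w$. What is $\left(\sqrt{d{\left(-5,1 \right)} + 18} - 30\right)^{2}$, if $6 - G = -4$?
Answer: $\left(30 - \sqrt{22}\right)^{2} \approx 640.58$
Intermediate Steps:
$G = 10$ ($G = 6 - -4 = 6 + 4 = 10$)
$d{\left(g,w \right)} = 5 - w$ ($d{\left(g,w \right)} = -5 - \left(-10 + w\right) = 5 - w$)
$\left(\sqrt{d{\left(-5,1 \right)} + 18} - 30\right)^{2} = \left(\sqrt{\left(5 - 1\right) + 18} - 30\right)^{2} = \left(\sqrt{4 + 18} - 30\right)^{2} = \left(\sqrt{22} - 30\right)^{2} = \left(-30 + \sqrt{22}\right)^{2}$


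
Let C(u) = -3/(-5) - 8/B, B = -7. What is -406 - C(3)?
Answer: -14271/35 ≈ -407.74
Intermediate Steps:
C(u) = 61/35 (C(u) = -3/(-5) - 8/(-7) = -3*(-⅕) - 8*(-⅐) = ⅗ + 8/7 = 61/35)
-406 - C(3) = -406 - 1*61/35 = -406 - 61/35 = -14271/35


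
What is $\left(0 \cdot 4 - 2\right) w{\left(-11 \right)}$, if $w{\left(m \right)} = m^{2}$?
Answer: $-242$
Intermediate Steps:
$\left(0 \cdot 4 - 2\right) w{\left(-11 \right)} = \left(0 \cdot 4 - 2\right) \left(-11\right)^{2} = \left(0 - 2\right) 121 = \left(-2\right) 121 = -242$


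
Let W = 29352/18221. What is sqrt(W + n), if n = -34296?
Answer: 36*I*sqrt(8785419139)/18221 ≈ 185.19*I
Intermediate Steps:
W = 29352/18221 (W = 29352*(1/18221) = 29352/18221 ≈ 1.6109)
sqrt(W + n) = sqrt(29352/18221 - 34296) = sqrt(-624878064/18221) = 36*I*sqrt(8785419139)/18221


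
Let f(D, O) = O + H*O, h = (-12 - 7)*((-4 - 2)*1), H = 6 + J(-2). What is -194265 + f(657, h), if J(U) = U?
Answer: -193695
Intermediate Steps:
H = 4 (H = 6 - 2 = 4)
h = 114 (h = -(-114) = -19*(-6) = 114)
f(D, O) = 5*O (f(D, O) = O + 4*O = 5*O)
-194265 + f(657, h) = -194265 + 5*114 = -194265 + 570 = -193695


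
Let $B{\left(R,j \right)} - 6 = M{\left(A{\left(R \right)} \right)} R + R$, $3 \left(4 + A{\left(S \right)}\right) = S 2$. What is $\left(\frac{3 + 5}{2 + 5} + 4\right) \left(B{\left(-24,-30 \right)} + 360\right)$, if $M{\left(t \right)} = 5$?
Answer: $\frac{7992}{7} \approx 1141.7$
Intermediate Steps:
$A{\left(S \right)} = -4 + \frac{2 S}{3}$ ($A{\left(S \right)} = -4 + \frac{S 2}{3} = -4 + \frac{2 S}{3}$)
$B{\left(R,j \right)} = 6 + 6 R$ ($B{\left(R,j \right)} = 6 + \left(5 R + R\right) = 6 + 6 R$)
$\left(\frac{3 + 5}{2 + 5} + 4\right) \left(B{\left(-24,-30 \right)} + 360\right) = \left(\frac{3 + 5}{2 + 5} + 4\right) \left(\left(6 + 6 \left(-24\right)\right) + 360\right) = \left(\frac{8}{7} + 4\right) \left(\left(6 - 144\right) + 360\right) = \left(8 \cdot \frac{1}{7} + 4\right) \left(-138 + 360\right) = \left(\frac{8}{7} + 4\right) 222 = \frac{36}{7} \cdot 222 = \frac{7992}{7}$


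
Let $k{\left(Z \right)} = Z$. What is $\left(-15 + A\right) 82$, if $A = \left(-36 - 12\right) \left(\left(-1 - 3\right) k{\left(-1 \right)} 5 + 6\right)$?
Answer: $-103566$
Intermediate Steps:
$A = -1248$ ($A = \left(-36 - 12\right) \left(\left(-1 - 3\right) \left(-1\right) 5 + 6\right) = - 48 \left(\left(-1 - 3\right) \left(-1\right) 5 + 6\right) = - 48 \left(\left(-4\right) \left(-1\right) 5 + 6\right) = - 48 \left(4 \cdot 5 + 6\right) = - 48 \left(20 + 6\right) = \left(-48\right) 26 = -1248$)
$\left(-15 + A\right) 82 = \left(-15 - 1248\right) 82 = \left(-1263\right) 82 = -103566$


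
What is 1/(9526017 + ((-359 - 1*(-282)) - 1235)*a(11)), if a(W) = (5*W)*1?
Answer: 1/9453857 ≈ 1.0578e-7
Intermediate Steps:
a(W) = 5*W
1/(9526017 + ((-359 - 1*(-282)) - 1235)*a(11)) = 1/(9526017 + ((-359 - 1*(-282)) - 1235)*(5*11)) = 1/(9526017 + ((-359 + 282) - 1235)*55) = 1/(9526017 + (-77 - 1235)*55) = 1/(9526017 - 1312*55) = 1/(9526017 - 72160) = 1/9453857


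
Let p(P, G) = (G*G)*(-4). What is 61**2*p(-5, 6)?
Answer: -535824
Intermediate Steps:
p(P, G) = -4*G**2 (p(P, G) = G**2*(-4) = -4*G**2)
61**2*p(-5, 6) = 61**2*(-4*6**2) = 3721*(-4*36) = 3721*(-144) = -535824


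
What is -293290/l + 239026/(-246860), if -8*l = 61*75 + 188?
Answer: 289037037181/587897090 ≈ 491.65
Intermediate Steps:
l = -4763/8 (l = -(61*75 + 188)/8 = -(4575 + 188)/8 = -⅛*4763 = -4763/8 ≈ -595.38)
-293290/l + 239026/(-246860) = -293290/(-4763/8) + 239026/(-246860) = -293290*(-8/4763) + 239026*(-1/246860) = 2346320/4763 - 119513/123430 = 289037037181/587897090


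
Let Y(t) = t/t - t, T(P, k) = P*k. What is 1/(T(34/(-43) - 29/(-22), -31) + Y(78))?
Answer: -946/88311 ≈ -0.010712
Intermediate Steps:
Y(t) = 1 - t
1/(T(34/(-43) - 29/(-22), -31) + Y(78)) = 1/((34/(-43) - 29/(-22))*(-31) + (1 - 1*78)) = 1/((34*(-1/43) - 29*(-1/22))*(-31) + (1 - 78)) = 1/((-34/43 + 29/22)*(-31) - 77) = 1/((499/946)*(-31) - 77) = 1/(-15469/946 - 77) = 1/(-88311/946) = -946/88311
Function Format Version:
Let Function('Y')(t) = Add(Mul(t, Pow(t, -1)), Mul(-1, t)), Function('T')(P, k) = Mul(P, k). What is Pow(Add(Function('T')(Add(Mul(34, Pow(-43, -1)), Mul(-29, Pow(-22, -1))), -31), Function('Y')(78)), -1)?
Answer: Rational(-946, 88311) ≈ -0.010712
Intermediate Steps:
Function('Y')(t) = Add(1, Mul(-1, t))
Pow(Add(Function('T')(Add(Mul(34, Pow(-43, -1)), Mul(-29, Pow(-22, -1))), -31), Function('Y')(78)), -1) = Pow(Add(Mul(Add(Mul(34, Pow(-43, -1)), Mul(-29, Pow(-22, -1))), -31), Add(1, Mul(-1, 78))), -1) = Pow(Add(Mul(Add(Mul(34, Rational(-1, 43)), Mul(-29, Rational(-1, 22))), -31), Add(1, -78)), -1) = Pow(Add(Mul(Add(Rational(-34, 43), Rational(29, 22)), -31), -77), -1) = Pow(Add(Mul(Rational(499, 946), -31), -77), -1) = Pow(Add(Rational(-15469, 946), -77), -1) = Pow(Rational(-88311, 946), -1) = Rational(-946, 88311)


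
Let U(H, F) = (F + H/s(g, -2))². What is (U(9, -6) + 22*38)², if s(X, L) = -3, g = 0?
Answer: 840889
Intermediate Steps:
U(H, F) = (F - H/3)² (U(H, F) = (F + H/(-3))² = (F + H*(-⅓))² = (F - H/3)²)
(U(9, -6) + 22*38)² = ((9 - 3*(-6))²/9 + 22*38)² = ((9 + 18)²/9 + 836)² = ((⅑)*27² + 836)² = ((⅑)*729 + 836)² = (81 + 836)² = 917² = 840889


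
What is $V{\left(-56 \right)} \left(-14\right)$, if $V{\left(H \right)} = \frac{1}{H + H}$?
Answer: $\frac{1}{8} \approx 0.125$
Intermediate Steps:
$V{\left(H \right)} = \frac{1}{2 H}$
$V{\left(-56 \right)} \left(-14\right) = \frac{1}{2 \left(-56\right)} \left(-14\right) = \frac{1}{2} \left(- \frac{1}{56}\right) \left(-14\right) = \left(- \frac{1}{112}\right) \left(-14\right) = \frac{1}{8}$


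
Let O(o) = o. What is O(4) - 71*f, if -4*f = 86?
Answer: 3061/2 ≈ 1530.5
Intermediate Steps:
f = -43/2 (f = -1/4*86 = -43/2 ≈ -21.500)
O(4) - 71*f = 4 - 71*(-43/2) = 4 + 3053/2 = 3061/2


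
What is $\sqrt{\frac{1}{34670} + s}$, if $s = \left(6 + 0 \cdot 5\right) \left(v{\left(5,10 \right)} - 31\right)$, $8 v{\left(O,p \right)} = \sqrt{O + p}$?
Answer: $\frac{\sqrt{-223573620730 + 901506675 \sqrt{15}}}{34670} \approx 13.531 i$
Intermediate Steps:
$v{\left(O,p \right)} = \frac{\sqrt{O + p}}{8}$
$s = -186 + \frac{3 \sqrt{15}}{4}$ ($s = \left(6 + 0 \cdot 5\right) \left(\frac{\sqrt{5 + 10}}{8} - 31\right) = \left(6 + 0\right) \left(\frac{\sqrt{15}}{8} - 31\right) = 6 \left(-31 + \frac{\sqrt{15}}{8}\right) = -186 + \frac{3 \sqrt{15}}{4} \approx -183.1$)
$\sqrt{\frac{1}{34670} + s} = \sqrt{\frac{1}{34670} - \left(186 - \frac{3 \sqrt{15}}{4}\right)} = \sqrt{- \frac{6448619}{34670} + \frac{3 \sqrt{15}}{4}}$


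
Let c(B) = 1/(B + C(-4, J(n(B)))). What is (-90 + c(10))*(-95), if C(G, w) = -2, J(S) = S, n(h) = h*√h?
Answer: 68305/8 ≈ 8538.1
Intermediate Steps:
n(h) = h^(3/2)
c(B) = 1/(-2 + B) (c(B) = 1/(B - 2) = 1/(-2 + B))
(-90 + c(10))*(-95) = (-90 + 1/(-2 + 10))*(-95) = (-90 + 1/8)*(-95) = (-90 + ⅛)*(-95) = -719/8*(-95) = 68305/8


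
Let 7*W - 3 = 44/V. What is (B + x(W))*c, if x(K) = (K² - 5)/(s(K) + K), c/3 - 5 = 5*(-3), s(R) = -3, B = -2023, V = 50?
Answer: 227068476/3745 ≈ 60632.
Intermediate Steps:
W = 97/175 (W = 3/7 + (44/50)/7 = 3/7 + (44*(1/50))/7 = 3/7 + (⅐)*(22/25) = 3/7 + 22/175 = 97/175 ≈ 0.55429)
c = -30 (c = 15 + 3*(5*(-3)) = 15 + 3*(-15) = 15 - 45 = -30)
x(K) = (-5 + K²)/(-3 + K) (x(K) = (K² - 5)/(-3 + K) = (-5 + K²)/(-3 + K))
(B + x(W))*c = (-2023 + (-5 + (97/175)²)/(-3 + 97/175))*(-30) = (-2023 + (-5 + 9409/30625)/(-428/175))*(-30) = (-2023 - 175/428*(-143716/30625))*(-30) = (-2023 + 35929/18725)*(-30) = -37844746/18725*(-30) = 227068476/3745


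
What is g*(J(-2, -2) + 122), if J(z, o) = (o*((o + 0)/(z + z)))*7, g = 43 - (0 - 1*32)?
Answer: 8625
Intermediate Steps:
g = 75 (g = 43 - (0 - 32) = 43 - 1*(-32) = 43 + 32 = 75)
J(z, o) = 7*o²/(2*z) (J(z, o) = (o*(o/((2*z))))*7 = (o*(o*(1/(2*z))))*7 = (o*(o/(2*z)))*7 = (o²/(2*z))*7 = 7*o²/(2*z))
g*(J(-2, -2) + 122) = 75*((7/2)*(-2)²/(-2) + 122) = 75*((7/2)*4*(-½) + 122) = 75*(-7 + 122) = 75*115 = 8625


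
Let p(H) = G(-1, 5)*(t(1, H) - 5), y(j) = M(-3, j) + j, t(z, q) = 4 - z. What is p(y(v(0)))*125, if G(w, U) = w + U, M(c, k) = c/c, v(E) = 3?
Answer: -1000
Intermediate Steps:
M(c, k) = 1
y(j) = 1 + j
G(w, U) = U + w
p(H) = -8 (p(H) = (5 - 1)*((4 - 1*1) - 5) = 4*((4 - 1) - 5) = 4*(3 - 5) = 4*(-2) = -8)
p(y(v(0)))*125 = -8*125 = -1000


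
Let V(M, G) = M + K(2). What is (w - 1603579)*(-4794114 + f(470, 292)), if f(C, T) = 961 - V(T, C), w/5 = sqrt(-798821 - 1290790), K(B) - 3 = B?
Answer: 7686675757550 - 71901750*I*sqrt(232179) ≈ 7.6867e+12 - 3.4646e+10*I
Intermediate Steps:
K(B) = 3 + B
w = 15*I*sqrt(232179) (w = 5*sqrt(-798821 - 1290790) = 5*sqrt(-2089611) = 5*(3*I*sqrt(232179)) = 15*I*sqrt(232179) ≈ 7227.7*I)
V(M, G) = 5 + M (V(M, G) = M + (3 + 2) = M + 5 = 5 + M)
f(C, T) = 956 - T (f(C, T) = 961 - (5 + T) = 961 + (-5 - T) = 956 - T)
(w - 1603579)*(-4794114 + f(470, 292)) = (15*I*sqrt(232179) - 1603579)*(-4794114 + (956 - 1*292)) = (-1603579 + 15*I*sqrt(232179))*(-4794114 + (956 - 292)) = (-1603579 + 15*I*sqrt(232179))*(-4794114 + 664) = (-1603579 + 15*I*sqrt(232179))*(-4793450) = 7686675757550 - 71901750*I*sqrt(232179)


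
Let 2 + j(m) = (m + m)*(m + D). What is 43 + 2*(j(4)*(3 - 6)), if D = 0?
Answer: -137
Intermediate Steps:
j(m) = -2 + 2*m**2 (j(m) = -2 + (m + m)*(m + 0) = -2 + (2*m)*m = -2 + 2*m**2)
43 + 2*(j(4)*(3 - 6)) = 43 + 2*((-2 + 2*4**2)*(3 - 6)) = 43 + 2*((-2 + 2*16)*(-3)) = 43 + 2*((-2 + 32)*(-3)) = 43 + 2*(30*(-3)) = 43 + 2*(-90) = 43 - 180 = -137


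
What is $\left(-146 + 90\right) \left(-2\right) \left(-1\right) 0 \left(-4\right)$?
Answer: $0$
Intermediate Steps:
$\left(-146 + 90\right) \left(-2\right) \left(-1\right) 0 \left(-4\right) = - 56 \cdot 2 \cdot 0 \left(-4\right) = - 56 \cdot 0 \left(-4\right) = \left(-56\right) 0 = 0$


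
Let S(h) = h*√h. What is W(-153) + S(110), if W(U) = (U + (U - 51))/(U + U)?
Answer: 7/6 + 110*√110 ≈ 1154.9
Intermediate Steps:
S(h) = h^(3/2)
W(U) = (-51 + 2*U)/(2*U) (W(U) = (U + (-51 + U))/((2*U)) = (-51 + 2*U)*(1/(2*U)) = (-51 + 2*U)/(2*U))
W(-153) + S(110) = (-51/2 - 153)/(-153) + 110^(3/2) = -1/153*(-357/2) + 110*√110 = 7/6 + 110*√110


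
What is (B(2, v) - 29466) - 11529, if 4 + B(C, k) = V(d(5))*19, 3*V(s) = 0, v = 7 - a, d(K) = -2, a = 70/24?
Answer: -40999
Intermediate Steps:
a = 35/12 (a = 70*(1/24) = 35/12 ≈ 2.9167)
v = 49/12 (v = 7 - 1*35/12 = 7 - 35/12 = 49/12 ≈ 4.0833)
V(s) = 0 (V(s) = (⅓)*0 = 0)
B(C, k) = -4 (B(C, k) = -4 + 0*19 = -4 + 0 = -4)
(B(2, v) - 29466) - 11529 = (-4 - 29466) - 11529 = -29470 - 11529 = -40999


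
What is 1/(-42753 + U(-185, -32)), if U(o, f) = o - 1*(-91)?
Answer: -1/42847 ≈ -2.3339e-5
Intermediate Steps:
U(o, f) = 91 + o (U(o, f) = o + 91 = 91 + o)
1/(-42753 + U(-185, -32)) = 1/(-42753 + (91 - 185)) = 1/(-42753 - 94) = 1/(-42847) = -1/42847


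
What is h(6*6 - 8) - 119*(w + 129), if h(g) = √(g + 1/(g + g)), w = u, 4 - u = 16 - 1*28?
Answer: -17255 + √21966/28 ≈ -17250.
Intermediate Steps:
u = 16 (u = 4 - (16 - 1*28) = 4 - (16 - 28) = 4 - 1*(-12) = 4 + 12 = 16)
w = 16
h(g) = √(g + 1/(2*g))
h(6*6 - 8) - 119*(w + 129) = √(2/(6*6 - 8) + 4*(6*6 - 8))/2 - 119*(16 + 129) = √(2/(36 - 8) + 4*(36 - 8))/2 - 119*145 = √(2/28 + 4*28)/2 - 17255 = √(2*(1/28) + 112)/2 - 17255 = √(1/14 + 112)/2 - 17255 = √(1569/14)/2 - 17255 = (√21966/14)/2 - 17255 = √21966/28 - 17255 = -17255 + √21966/28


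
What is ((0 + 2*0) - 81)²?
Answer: 6561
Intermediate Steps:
((0 + 2*0) - 81)² = ((0 + 0) - 81)² = (0 - 81)² = (-81)² = 6561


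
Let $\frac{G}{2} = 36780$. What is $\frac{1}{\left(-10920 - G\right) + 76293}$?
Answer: $- \frac{1}{8187} \approx -0.00012214$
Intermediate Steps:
$G = 73560$ ($G = 2 \cdot 36780 = 73560$)
$\frac{1}{\left(-10920 - G\right) + 76293} = \frac{1}{\left(-10920 - 73560\right) + 76293} = \frac{1}{-84480 + 76293} = \frac{1}{-8187} = - \frac{1}{8187}$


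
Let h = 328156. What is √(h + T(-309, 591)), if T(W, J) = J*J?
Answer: √677437 ≈ 823.07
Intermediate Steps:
T(W, J) = J²
√(h + T(-309, 591)) = √(328156 + 591²) = √(328156 + 349281) = √677437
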